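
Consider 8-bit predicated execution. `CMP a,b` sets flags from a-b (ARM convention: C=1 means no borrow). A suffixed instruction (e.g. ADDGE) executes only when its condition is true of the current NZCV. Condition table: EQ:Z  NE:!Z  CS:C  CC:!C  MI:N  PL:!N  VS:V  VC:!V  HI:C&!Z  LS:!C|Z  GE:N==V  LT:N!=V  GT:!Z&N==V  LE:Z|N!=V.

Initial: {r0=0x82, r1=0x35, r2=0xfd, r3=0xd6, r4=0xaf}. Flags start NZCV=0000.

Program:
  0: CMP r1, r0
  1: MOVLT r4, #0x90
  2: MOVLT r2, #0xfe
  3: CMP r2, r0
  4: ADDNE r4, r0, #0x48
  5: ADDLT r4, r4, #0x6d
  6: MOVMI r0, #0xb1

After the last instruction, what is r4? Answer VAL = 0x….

[0] flags=1001 → (cmp)
[1] flags=1001 LT?F → skip
[2] flags=1001 LT?F → skip
[3] flags=0010 → (cmp)
[4] flags=0010 NE?T → r4=0xca
[5] flags=0010 LT?F → skip
[6] flags=0010 MI?F → skip

VAL = 0xca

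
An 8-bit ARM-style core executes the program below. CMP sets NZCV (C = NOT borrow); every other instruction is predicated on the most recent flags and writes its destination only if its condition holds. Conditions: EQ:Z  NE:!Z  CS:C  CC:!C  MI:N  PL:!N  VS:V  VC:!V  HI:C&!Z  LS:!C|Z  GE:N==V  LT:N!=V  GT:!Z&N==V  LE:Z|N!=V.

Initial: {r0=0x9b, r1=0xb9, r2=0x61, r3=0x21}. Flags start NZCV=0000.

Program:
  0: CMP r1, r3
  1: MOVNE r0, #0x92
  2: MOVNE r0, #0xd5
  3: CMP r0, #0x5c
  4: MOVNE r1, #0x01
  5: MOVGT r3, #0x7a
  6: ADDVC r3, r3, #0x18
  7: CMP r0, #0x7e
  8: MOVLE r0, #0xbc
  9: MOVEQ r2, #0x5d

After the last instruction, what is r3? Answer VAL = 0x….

VAL = 0x21

0: ✓ CMP  NZCV=1010
1: ✓ MOVNE  r0←0x92
2: ✓ MOVNE  r0←0xd5
3: ✓ CMP  NZCV=0011
4: ✓ MOVNE  r1←0x01
5: · MOVGT
6: · ADDVC
7: ✓ CMP  NZCV=0011
8: ✓ MOVLE  r0←0xbc
9: · MOVEQ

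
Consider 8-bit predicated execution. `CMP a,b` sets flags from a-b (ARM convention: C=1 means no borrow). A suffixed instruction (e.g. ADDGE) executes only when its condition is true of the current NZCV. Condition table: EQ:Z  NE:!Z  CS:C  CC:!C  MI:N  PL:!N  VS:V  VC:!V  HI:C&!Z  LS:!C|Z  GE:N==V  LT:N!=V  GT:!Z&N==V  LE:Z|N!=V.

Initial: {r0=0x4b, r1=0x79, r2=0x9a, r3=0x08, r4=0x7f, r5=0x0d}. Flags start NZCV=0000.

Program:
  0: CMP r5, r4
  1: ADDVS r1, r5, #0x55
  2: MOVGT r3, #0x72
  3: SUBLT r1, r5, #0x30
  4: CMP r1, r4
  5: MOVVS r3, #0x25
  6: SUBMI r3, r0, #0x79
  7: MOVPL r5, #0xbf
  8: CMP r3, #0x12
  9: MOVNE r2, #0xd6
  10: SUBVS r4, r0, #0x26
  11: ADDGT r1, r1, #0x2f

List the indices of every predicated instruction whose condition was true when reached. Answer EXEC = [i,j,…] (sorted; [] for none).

0: ✓ CMP  NZCV=1000
1: · ADDVS
2: · MOVGT
3: ✓ SUBLT  r1←0xdd
4: ✓ CMP  NZCV=0011
5: ✓ MOVVS  r3←0x25
6: · SUBMI
7: ✓ MOVPL  r5←0xbf
8: ✓ CMP  NZCV=0010
9: ✓ MOVNE  r2←0xd6
10: · SUBVS
11: ✓ ADDGT  r1←0x0c

EXEC = [3,5,7,9,11]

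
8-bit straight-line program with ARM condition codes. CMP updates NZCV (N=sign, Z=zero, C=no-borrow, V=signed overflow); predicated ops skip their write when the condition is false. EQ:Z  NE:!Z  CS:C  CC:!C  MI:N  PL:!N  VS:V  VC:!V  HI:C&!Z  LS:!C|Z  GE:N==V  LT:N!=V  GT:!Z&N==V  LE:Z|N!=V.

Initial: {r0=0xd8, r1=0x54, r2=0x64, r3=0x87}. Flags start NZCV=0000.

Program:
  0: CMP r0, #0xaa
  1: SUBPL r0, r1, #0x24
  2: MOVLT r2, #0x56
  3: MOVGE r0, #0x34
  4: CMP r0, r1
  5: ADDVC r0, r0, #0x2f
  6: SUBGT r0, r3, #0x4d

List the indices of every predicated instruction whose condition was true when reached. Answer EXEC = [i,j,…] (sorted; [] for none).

0: ✓ CMP  NZCV=0010
1: ✓ SUBPL  r0←0x30
2: · MOVLT
3: ✓ MOVGE  r0←0x34
4: ✓ CMP  NZCV=1000
5: ✓ ADDVC  r0←0x63
6: · SUBGT

EXEC = [1,3,5]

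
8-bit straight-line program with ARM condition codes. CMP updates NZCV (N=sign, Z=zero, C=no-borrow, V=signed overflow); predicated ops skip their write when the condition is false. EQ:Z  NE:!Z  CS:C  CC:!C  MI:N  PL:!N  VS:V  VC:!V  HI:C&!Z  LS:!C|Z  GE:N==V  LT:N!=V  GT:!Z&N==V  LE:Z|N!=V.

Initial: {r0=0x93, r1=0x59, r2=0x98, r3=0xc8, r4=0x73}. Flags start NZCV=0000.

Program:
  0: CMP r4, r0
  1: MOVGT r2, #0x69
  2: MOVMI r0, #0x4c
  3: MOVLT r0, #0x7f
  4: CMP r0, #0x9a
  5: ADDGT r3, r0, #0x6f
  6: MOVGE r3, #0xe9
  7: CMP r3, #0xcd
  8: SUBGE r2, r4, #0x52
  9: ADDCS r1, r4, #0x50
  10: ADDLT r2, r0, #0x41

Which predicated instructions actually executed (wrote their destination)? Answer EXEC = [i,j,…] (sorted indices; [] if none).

0: ✓ CMP  NZCV=1001
1: ✓ MOVGT  r2←0x69
2: ✓ MOVMI  r0←0x4c
3: · MOVLT
4: ✓ CMP  NZCV=1001
5: ✓ ADDGT  r3←0xbb
6: ✓ MOVGE  r3←0xe9
7: ✓ CMP  NZCV=0010
8: ✓ SUBGE  r2←0x21
9: ✓ ADDCS  r1←0xc3
10: · ADDLT

EXEC = [1,2,5,6,8,9]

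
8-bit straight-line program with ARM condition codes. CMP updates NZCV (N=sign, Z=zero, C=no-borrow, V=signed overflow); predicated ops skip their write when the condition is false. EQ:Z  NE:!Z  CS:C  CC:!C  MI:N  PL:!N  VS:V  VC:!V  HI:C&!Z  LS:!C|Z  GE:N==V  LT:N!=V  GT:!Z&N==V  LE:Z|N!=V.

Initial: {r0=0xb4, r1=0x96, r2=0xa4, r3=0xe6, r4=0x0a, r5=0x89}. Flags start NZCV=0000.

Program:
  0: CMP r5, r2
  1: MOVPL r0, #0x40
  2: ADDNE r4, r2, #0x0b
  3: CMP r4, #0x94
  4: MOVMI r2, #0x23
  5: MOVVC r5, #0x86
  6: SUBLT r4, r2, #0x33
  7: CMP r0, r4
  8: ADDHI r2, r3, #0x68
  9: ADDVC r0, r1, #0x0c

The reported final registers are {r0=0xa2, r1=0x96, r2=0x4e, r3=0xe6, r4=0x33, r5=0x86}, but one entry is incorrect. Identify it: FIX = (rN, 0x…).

FIX = (r4, 0xaf)

[0] flags=1000 → (cmp)
[1] flags=1000 PL?F → skip
[2] flags=1000 NE?T → r4=0xaf
[3] flags=0010 → (cmp)
[4] flags=0010 MI?F → skip
[5] flags=0010 VC?T → r5=0x86
[6] flags=0010 LT?F → skip
[7] flags=0010 → (cmp)
[8] flags=0010 HI?T → r2=0x4e
[9] flags=0010 VC?T → r0=0xa2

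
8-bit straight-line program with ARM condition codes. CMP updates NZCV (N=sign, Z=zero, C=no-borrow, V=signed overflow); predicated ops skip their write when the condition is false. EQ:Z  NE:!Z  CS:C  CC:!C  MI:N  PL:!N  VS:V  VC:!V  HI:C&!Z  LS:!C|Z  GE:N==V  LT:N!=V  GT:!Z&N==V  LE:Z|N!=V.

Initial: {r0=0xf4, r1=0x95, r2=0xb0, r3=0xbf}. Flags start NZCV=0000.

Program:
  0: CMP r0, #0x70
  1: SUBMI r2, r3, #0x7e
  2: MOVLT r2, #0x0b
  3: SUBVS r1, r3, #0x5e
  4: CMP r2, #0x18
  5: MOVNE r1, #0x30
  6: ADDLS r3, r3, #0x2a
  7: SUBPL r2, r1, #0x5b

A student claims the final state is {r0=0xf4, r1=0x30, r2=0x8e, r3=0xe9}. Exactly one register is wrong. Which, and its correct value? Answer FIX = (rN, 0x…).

0: ✓ CMP  NZCV=1010
1: ✓ SUBMI  r2←0x41
2: ✓ MOVLT  r2←0x0b
3: · SUBVS
4: ✓ CMP  NZCV=1000
5: ✓ MOVNE  r1←0x30
6: ✓ ADDLS  r3←0xe9
7: · SUBPL

FIX = (r2, 0x0b)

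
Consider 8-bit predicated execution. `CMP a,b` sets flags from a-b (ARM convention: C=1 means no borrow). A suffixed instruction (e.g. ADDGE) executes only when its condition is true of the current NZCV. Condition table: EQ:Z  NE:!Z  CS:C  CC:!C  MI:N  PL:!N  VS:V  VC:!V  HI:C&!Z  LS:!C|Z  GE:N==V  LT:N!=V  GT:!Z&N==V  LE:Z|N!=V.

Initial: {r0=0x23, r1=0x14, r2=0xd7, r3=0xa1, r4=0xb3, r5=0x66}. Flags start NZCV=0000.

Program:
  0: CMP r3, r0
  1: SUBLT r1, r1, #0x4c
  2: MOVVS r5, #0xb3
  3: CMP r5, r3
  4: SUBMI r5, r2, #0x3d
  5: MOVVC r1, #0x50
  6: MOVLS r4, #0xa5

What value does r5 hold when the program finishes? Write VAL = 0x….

VAL = 0xb3

0: ✓ CMP  NZCV=0011
1: ✓ SUBLT  r1←0xc8
2: ✓ MOVVS  r5←0xb3
3: ✓ CMP  NZCV=0010
4: · SUBMI
5: ✓ MOVVC  r1←0x50
6: · MOVLS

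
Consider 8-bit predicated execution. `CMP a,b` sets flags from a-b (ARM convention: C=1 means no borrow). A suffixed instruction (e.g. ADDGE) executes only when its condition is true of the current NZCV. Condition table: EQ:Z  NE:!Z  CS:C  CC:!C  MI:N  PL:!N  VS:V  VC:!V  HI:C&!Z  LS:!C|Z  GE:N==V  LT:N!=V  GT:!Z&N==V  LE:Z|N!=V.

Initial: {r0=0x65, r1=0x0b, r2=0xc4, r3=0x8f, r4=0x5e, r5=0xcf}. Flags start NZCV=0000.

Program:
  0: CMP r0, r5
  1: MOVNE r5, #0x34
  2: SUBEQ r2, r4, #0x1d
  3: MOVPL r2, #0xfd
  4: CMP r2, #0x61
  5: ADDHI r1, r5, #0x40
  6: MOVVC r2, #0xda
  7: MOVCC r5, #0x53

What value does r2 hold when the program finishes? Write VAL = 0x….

VAL = 0xc4

0: ✓ CMP  NZCV=1001
1: ✓ MOVNE  r5←0x34
2: · SUBEQ
3: · MOVPL
4: ✓ CMP  NZCV=0011
5: ✓ ADDHI  r1←0x74
6: · MOVVC
7: · MOVCC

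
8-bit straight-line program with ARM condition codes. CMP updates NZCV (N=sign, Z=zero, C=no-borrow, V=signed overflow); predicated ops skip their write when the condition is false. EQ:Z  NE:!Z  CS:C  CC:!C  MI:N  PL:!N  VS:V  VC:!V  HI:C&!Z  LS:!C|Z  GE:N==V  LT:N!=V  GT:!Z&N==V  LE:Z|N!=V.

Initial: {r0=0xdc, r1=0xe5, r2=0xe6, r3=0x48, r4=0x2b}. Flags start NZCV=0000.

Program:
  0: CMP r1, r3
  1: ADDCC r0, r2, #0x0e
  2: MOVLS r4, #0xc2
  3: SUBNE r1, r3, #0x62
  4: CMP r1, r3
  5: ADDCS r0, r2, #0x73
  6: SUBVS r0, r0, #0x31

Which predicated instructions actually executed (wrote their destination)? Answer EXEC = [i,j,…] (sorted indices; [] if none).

EXEC = [3,5]

[0] flags=1010 → (cmp)
[1] flags=1010 CC?F → skip
[2] flags=1010 LS?F → skip
[3] flags=1010 NE?T → r1=0xe6
[4] flags=1010 → (cmp)
[5] flags=1010 CS?T → r0=0x59
[6] flags=1010 VS?F → skip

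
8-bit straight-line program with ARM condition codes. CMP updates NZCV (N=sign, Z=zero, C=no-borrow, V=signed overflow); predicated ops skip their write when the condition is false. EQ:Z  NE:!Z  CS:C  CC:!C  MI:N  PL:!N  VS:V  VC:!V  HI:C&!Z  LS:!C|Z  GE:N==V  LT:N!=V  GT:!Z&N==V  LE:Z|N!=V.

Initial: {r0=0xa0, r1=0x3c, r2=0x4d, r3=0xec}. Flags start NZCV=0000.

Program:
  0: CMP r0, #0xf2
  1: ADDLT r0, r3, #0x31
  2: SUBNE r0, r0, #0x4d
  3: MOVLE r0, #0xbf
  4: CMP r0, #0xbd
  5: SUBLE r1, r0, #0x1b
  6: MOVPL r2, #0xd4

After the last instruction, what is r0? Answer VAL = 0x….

[0] flags=1000 → (cmp)
[1] flags=1000 LT?T → r0=0x1d
[2] flags=1000 NE?T → r0=0xd0
[3] flags=1000 LE?T → r0=0xbf
[4] flags=0010 → (cmp)
[5] flags=0010 LE?F → skip
[6] flags=0010 PL?T → r2=0xd4

VAL = 0xbf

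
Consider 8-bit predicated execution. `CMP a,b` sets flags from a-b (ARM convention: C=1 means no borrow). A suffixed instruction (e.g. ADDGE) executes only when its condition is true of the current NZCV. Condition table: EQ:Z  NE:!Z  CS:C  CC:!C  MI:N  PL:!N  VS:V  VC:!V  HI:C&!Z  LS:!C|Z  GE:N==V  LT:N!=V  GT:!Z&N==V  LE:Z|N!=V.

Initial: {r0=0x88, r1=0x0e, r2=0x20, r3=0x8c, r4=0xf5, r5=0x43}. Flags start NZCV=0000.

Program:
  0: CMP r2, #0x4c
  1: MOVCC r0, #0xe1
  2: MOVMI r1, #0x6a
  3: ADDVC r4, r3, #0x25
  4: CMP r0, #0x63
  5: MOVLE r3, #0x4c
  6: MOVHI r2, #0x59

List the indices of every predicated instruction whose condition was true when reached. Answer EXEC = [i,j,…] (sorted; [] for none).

[0] flags=1000 → (cmp)
[1] flags=1000 CC?T → r0=0xe1
[2] flags=1000 MI?T → r1=0x6a
[3] flags=1000 VC?T → r4=0xb1
[4] flags=0011 → (cmp)
[5] flags=0011 LE?T → r3=0x4c
[6] flags=0011 HI?T → r2=0x59

EXEC = [1,2,3,5,6]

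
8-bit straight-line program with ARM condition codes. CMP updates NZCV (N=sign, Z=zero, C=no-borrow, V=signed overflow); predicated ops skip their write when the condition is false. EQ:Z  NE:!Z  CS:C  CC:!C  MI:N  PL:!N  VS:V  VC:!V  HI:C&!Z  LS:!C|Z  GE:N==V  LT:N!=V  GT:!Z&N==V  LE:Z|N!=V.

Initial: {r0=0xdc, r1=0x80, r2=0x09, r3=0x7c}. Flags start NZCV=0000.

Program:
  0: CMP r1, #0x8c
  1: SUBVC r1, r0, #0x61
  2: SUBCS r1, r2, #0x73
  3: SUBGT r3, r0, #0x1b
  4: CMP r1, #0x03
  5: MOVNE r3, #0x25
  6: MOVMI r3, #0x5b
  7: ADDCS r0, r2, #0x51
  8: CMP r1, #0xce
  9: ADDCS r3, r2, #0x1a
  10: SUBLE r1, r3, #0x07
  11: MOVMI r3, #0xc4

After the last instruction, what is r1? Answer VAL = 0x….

VAL = 0x7b

0: ✓ CMP  NZCV=1000
1: ✓ SUBVC  r1←0x7b
2: · SUBCS
3: · SUBGT
4: ✓ CMP  NZCV=0010
5: ✓ MOVNE  r3←0x25
6: · MOVMI
7: ✓ ADDCS  r0←0x5a
8: ✓ CMP  NZCV=1001
9: · ADDCS
10: · SUBLE
11: ✓ MOVMI  r3←0xc4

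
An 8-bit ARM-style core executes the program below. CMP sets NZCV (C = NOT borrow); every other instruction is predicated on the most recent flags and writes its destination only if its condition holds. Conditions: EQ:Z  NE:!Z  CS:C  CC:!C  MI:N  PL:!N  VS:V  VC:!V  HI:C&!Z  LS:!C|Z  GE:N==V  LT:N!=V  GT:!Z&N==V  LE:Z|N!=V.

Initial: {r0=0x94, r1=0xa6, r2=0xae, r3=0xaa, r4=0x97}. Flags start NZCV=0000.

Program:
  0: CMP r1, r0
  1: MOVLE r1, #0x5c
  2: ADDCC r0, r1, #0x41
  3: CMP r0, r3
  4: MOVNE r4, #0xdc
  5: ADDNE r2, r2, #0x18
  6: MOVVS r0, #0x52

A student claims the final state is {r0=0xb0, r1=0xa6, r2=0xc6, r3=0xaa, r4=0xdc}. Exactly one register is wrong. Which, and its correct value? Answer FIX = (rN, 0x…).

FIX = (r0, 0x94)

[0] flags=0010 → (cmp)
[1] flags=0010 LE?F → skip
[2] flags=0010 CC?F → skip
[3] flags=1000 → (cmp)
[4] flags=1000 NE?T → r4=0xdc
[5] flags=1000 NE?T → r2=0xc6
[6] flags=1000 VS?F → skip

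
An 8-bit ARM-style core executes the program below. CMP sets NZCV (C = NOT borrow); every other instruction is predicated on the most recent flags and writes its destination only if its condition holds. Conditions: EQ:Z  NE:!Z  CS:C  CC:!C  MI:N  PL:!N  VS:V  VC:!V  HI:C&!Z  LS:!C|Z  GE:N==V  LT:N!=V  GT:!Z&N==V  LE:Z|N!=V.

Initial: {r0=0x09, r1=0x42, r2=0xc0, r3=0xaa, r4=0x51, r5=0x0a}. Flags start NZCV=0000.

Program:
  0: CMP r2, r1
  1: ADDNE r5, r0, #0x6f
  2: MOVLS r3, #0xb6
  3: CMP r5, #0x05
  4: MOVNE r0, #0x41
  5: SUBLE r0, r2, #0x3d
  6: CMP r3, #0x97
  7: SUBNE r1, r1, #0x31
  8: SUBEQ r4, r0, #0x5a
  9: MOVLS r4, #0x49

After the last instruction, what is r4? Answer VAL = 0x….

VAL = 0x51

0: ✓ CMP  NZCV=0011
1: ✓ ADDNE  r5←0x78
2: · MOVLS
3: ✓ CMP  NZCV=0010
4: ✓ MOVNE  r0←0x41
5: · SUBLE
6: ✓ CMP  NZCV=0010
7: ✓ SUBNE  r1←0x11
8: · SUBEQ
9: · MOVLS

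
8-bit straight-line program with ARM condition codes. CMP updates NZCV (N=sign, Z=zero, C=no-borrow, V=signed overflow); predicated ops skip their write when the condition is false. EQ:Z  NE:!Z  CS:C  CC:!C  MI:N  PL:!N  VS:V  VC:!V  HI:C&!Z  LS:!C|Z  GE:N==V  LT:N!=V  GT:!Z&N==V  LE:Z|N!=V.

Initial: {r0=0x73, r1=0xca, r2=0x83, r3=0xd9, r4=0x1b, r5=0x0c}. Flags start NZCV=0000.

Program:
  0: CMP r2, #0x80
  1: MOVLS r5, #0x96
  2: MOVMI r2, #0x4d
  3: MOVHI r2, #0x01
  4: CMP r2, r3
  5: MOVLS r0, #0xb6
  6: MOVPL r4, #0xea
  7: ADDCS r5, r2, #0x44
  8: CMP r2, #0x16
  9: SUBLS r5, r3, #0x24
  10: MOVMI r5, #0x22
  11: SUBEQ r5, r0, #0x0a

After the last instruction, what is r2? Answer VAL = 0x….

VAL = 0x01

0: ✓ CMP  NZCV=0010
1: · MOVLS
2: · MOVMI
3: ✓ MOVHI  r2←0x01
4: ✓ CMP  NZCV=0000
5: ✓ MOVLS  r0←0xb6
6: ✓ MOVPL  r4←0xea
7: · ADDCS
8: ✓ CMP  NZCV=1000
9: ✓ SUBLS  r5←0xb5
10: ✓ MOVMI  r5←0x22
11: · SUBEQ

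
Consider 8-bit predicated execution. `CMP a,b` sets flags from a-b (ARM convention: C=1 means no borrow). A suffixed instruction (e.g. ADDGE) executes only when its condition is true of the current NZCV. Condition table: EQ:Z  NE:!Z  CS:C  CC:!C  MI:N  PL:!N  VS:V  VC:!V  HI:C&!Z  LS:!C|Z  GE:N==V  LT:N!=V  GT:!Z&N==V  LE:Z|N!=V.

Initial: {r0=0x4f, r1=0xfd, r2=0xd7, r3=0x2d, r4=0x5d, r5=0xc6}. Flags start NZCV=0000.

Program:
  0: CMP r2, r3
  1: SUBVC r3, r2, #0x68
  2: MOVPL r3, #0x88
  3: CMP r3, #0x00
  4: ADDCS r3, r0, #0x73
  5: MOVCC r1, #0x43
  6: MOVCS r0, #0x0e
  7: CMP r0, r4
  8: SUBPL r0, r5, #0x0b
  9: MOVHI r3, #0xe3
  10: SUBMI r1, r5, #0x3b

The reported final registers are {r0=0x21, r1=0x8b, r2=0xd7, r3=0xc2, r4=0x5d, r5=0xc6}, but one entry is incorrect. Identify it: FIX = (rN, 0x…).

[0] flags=1010 → (cmp)
[1] flags=1010 VC?T → r3=0x6f
[2] flags=1010 PL?F → skip
[3] flags=0010 → (cmp)
[4] flags=0010 CS?T → r3=0xc2
[5] flags=0010 CC?F → skip
[6] flags=0010 CS?T → r0=0x0e
[7] flags=1000 → (cmp)
[8] flags=1000 PL?F → skip
[9] flags=1000 HI?F → skip
[10] flags=1000 MI?T → r1=0x8b

FIX = (r0, 0x0e)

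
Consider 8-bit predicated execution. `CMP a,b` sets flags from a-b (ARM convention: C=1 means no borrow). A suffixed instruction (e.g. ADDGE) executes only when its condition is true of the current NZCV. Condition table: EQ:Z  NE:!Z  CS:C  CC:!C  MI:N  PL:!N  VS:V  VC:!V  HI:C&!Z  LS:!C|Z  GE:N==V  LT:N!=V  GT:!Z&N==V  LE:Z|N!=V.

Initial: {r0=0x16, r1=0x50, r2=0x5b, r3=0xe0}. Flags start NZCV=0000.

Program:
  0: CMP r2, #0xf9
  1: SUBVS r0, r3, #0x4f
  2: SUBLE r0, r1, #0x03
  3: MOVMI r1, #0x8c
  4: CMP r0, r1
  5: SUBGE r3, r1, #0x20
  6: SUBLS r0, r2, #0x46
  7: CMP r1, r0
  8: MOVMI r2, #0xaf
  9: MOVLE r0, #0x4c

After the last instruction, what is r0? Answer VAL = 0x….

[0] flags=0000 → (cmp)
[1] flags=0000 VS?F → skip
[2] flags=0000 LE?F → skip
[3] flags=0000 MI?F → skip
[4] flags=1000 → (cmp)
[5] flags=1000 GE?F → skip
[6] flags=1000 LS?T → r0=0x15
[7] flags=0010 → (cmp)
[8] flags=0010 MI?F → skip
[9] flags=0010 LE?F → skip

VAL = 0x15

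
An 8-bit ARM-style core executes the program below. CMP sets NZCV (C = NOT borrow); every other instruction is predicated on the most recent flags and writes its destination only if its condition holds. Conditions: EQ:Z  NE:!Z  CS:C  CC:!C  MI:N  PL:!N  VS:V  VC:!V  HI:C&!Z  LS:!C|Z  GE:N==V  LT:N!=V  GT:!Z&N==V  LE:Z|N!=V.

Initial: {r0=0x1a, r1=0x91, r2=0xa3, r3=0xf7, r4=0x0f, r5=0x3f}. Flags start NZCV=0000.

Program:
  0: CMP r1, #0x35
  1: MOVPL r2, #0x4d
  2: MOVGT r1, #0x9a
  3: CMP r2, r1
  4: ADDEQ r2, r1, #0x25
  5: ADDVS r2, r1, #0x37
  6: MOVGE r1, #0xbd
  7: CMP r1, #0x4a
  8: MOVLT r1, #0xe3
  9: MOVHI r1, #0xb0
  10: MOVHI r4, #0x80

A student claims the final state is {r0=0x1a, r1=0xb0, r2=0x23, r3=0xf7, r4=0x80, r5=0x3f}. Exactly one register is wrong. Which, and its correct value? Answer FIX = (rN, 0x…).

0: ✓ CMP  NZCV=0011
1: ✓ MOVPL  r2←0x4d
2: · MOVGT
3: ✓ CMP  NZCV=1001
4: · ADDEQ
5: ✓ ADDVS  r2←0xc8
6: ✓ MOVGE  r1←0xbd
7: ✓ CMP  NZCV=0011
8: ✓ MOVLT  r1←0xe3
9: ✓ MOVHI  r1←0xb0
10: ✓ MOVHI  r4←0x80

FIX = (r2, 0xc8)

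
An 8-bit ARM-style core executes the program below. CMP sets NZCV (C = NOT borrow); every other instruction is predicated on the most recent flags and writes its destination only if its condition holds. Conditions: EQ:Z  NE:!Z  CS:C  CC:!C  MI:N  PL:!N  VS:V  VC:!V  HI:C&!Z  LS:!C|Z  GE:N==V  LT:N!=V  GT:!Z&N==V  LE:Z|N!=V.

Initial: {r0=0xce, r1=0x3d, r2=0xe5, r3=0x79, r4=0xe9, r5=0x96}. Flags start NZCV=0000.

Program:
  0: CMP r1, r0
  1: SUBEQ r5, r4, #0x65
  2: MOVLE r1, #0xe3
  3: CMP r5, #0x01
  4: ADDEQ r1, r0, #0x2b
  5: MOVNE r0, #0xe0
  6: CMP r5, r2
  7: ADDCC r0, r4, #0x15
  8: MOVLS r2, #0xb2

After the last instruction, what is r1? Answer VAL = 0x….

VAL = 0x3d

0: ✓ CMP  NZCV=0000
1: · SUBEQ
2: · MOVLE
3: ✓ CMP  NZCV=1010
4: · ADDEQ
5: ✓ MOVNE  r0←0xe0
6: ✓ CMP  NZCV=1000
7: ✓ ADDCC  r0←0xfe
8: ✓ MOVLS  r2←0xb2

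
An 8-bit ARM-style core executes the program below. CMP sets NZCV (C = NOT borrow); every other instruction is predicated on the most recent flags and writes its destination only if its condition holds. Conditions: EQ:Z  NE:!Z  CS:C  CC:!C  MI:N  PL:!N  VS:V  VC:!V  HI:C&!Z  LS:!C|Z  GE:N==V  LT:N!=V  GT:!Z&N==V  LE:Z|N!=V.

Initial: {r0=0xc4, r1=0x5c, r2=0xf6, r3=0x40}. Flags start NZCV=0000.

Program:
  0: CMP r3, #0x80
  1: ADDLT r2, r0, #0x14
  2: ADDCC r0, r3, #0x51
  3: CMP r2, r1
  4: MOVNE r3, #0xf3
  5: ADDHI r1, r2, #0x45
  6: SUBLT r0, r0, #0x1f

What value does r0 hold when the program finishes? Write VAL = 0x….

VAL = 0x72

[0] flags=1001 → (cmp)
[1] flags=1001 LT?F → skip
[2] flags=1001 CC?T → r0=0x91
[3] flags=1010 → (cmp)
[4] flags=1010 NE?T → r3=0xf3
[5] flags=1010 HI?T → r1=0x3b
[6] flags=1010 LT?T → r0=0x72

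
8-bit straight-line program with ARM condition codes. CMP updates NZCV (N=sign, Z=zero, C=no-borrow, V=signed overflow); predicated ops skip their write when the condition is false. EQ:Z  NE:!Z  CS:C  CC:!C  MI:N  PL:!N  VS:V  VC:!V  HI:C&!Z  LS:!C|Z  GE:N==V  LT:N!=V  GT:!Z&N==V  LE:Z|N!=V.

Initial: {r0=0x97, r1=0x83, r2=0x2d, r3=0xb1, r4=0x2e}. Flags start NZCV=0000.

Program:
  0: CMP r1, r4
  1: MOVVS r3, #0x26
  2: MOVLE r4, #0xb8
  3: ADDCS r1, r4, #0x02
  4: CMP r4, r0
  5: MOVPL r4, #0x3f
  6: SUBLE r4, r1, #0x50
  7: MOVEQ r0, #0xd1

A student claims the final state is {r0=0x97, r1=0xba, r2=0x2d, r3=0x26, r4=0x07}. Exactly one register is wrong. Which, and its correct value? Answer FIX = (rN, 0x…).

FIX = (r4, 0x3f)

[0] flags=0011 → (cmp)
[1] flags=0011 VS?T → r3=0x26
[2] flags=0011 LE?T → r4=0xb8
[3] flags=0011 CS?T → r1=0xba
[4] flags=0010 → (cmp)
[5] flags=0010 PL?T → r4=0x3f
[6] flags=0010 LE?F → skip
[7] flags=0010 EQ?F → skip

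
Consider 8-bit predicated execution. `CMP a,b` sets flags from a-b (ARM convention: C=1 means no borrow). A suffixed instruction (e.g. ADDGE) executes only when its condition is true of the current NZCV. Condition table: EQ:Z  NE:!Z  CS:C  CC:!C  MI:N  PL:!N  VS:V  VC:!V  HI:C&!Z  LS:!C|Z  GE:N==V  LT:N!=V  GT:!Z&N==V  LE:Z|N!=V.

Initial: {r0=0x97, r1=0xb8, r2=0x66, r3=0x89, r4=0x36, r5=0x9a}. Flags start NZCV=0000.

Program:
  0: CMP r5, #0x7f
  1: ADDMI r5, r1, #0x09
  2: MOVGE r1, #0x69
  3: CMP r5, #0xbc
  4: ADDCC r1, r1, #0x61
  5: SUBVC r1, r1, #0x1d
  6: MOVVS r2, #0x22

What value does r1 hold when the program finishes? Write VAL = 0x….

[0] flags=0011 → (cmp)
[1] flags=0011 MI?F → skip
[2] flags=0011 GE?F → skip
[3] flags=1000 → (cmp)
[4] flags=1000 CC?T → r1=0x19
[5] flags=1000 VC?T → r1=0xfc
[6] flags=1000 VS?F → skip

VAL = 0xfc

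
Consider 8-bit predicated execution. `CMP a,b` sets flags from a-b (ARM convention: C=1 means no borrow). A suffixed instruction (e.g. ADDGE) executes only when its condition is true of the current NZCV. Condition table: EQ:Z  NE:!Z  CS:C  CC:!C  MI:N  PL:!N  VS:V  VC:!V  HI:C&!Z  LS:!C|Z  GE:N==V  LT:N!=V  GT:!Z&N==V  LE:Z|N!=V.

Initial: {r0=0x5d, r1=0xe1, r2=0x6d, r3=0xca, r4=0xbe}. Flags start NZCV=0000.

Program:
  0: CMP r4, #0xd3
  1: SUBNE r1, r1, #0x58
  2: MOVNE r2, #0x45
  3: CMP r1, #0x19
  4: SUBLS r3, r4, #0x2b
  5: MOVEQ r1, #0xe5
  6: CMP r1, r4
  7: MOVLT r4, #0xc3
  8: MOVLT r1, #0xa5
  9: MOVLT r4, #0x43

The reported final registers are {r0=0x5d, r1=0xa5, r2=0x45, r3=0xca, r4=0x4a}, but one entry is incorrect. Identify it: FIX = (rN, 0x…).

FIX = (r4, 0x43)

0: ✓ CMP  NZCV=1000
1: ✓ SUBNE  r1←0x89
2: ✓ MOVNE  r2←0x45
3: ✓ CMP  NZCV=0011
4: · SUBLS
5: · MOVEQ
6: ✓ CMP  NZCV=1000
7: ✓ MOVLT  r4←0xc3
8: ✓ MOVLT  r1←0xa5
9: ✓ MOVLT  r4←0x43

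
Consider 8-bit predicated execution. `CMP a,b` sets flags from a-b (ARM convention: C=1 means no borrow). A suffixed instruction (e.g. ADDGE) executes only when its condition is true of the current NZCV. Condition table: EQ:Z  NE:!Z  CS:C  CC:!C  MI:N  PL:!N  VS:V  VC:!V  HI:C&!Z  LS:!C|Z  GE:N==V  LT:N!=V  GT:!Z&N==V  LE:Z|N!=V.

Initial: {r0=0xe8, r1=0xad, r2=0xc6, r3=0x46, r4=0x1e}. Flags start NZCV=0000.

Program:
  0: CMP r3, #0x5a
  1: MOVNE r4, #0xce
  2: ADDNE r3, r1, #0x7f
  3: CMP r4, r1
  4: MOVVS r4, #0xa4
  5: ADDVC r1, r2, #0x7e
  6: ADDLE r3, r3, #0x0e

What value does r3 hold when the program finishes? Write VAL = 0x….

VAL = 0x2c

[0] flags=1000 → (cmp)
[1] flags=1000 NE?T → r4=0xce
[2] flags=1000 NE?T → r3=0x2c
[3] flags=0010 → (cmp)
[4] flags=0010 VS?F → skip
[5] flags=0010 VC?T → r1=0x44
[6] flags=0010 LE?F → skip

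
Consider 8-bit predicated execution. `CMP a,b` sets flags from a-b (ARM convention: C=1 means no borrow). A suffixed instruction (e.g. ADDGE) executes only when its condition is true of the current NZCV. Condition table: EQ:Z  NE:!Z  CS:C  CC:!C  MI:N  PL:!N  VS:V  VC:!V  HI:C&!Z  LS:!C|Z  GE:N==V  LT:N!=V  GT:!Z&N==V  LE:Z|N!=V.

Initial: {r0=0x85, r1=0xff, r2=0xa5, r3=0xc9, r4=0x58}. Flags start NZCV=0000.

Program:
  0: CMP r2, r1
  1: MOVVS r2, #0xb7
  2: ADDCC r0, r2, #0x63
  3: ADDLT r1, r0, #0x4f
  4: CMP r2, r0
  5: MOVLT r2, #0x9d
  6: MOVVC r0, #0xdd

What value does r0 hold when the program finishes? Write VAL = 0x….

[0] flags=1000 → (cmp)
[1] flags=1000 VS?F → skip
[2] flags=1000 CC?T → r0=0x08
[3] flags=1000 LT?T → r1=0x57
[4] flags=1010 → (cmp)
[5] flags=1010 LT?T → r2=0x9d
[6] flags=1010 VC?T → r0=0xdd

VAL = 0xdd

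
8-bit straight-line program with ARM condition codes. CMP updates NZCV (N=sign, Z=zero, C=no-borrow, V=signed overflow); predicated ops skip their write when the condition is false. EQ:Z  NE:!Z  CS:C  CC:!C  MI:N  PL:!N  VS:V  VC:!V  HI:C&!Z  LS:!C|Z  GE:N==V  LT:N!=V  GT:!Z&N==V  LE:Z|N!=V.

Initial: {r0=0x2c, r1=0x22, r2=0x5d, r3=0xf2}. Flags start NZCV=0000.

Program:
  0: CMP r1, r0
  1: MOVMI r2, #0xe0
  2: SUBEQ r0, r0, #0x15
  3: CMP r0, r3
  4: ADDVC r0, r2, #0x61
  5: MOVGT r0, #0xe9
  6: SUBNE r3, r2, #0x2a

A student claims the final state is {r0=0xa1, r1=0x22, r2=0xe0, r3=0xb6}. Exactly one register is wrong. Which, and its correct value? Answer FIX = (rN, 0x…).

FIX = (r0, 0xe9)

0: ✓ CMP  NZCV=1000
1: ✓ MOVMI  r2←0xe0
2: · SUBEQ
3: ✓ CMP  NZCV=0000
4: ✓ ADDVC  r0←0x41
5: ✓ MOVGT  r0←0xe9
6: ✓ SUBNE  r3←0xb6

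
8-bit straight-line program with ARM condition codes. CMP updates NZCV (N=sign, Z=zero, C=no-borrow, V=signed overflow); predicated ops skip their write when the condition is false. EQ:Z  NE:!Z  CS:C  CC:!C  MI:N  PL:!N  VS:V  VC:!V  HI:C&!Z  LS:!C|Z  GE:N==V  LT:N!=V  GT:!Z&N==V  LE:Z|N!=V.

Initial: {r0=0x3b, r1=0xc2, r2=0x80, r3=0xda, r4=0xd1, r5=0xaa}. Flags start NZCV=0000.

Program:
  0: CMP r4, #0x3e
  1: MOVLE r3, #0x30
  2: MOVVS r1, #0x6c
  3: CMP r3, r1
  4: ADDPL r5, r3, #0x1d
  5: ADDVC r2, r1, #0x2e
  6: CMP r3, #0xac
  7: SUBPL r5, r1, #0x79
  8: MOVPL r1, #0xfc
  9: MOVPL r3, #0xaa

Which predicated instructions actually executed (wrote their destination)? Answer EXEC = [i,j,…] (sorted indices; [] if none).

EXEC = [1,4,5]

0: ✓ CMP  NZCV=1010
1: ✓ MOVLE  r3←0x30
2: · MOVVS
3: ✓ CMP  NZCV=0000
4: ✓ ADDPL  r5←0x4d
5: ✓ ADDVC  r2←0xf0
6: ✓ CMP  NZCV=1001
7: · SUBPL
8: · MOVPL
9: · MOVPL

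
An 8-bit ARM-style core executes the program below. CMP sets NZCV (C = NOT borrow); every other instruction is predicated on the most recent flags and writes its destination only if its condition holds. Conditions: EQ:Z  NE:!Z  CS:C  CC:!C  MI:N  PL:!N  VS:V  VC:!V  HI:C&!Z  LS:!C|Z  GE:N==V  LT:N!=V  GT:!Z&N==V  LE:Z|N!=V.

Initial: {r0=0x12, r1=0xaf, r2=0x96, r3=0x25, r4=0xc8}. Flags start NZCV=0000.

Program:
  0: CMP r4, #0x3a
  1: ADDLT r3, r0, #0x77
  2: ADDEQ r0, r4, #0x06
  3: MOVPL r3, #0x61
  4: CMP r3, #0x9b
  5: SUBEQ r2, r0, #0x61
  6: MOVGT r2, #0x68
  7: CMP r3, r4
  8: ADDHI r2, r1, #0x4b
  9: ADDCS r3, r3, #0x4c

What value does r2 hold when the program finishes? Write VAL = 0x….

[0] flags=1010 → (cmp)
[1] flags=1010 LT?T → r3=0x89
[2] flags=1010 EQ?F → skip
[3] flags=1010 PL?F → skip
[4] flags=1000 → (cmp)
[5] flags=1000 EQ?F → skip
[6] flags=1000 GT?F → skip
[7] flags=1000 → (cmp)
[8] flags=1000 HI?F → skip
[9] flags=1000 CS?F → skip

VAL = 0x96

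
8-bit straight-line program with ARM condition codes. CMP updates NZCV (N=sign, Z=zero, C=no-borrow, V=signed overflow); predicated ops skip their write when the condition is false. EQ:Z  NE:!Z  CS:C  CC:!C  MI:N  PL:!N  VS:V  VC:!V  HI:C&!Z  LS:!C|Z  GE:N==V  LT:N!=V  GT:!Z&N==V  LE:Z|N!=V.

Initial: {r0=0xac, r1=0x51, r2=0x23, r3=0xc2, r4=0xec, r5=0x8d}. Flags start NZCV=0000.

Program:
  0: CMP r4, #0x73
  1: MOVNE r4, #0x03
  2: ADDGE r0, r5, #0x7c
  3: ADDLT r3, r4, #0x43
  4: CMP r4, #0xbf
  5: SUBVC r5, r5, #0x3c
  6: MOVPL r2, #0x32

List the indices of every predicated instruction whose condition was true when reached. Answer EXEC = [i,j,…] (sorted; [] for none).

[0] flags=0011 → (cmp)
[1] flags=0011 NE?T → r4=0x03
[2] flags=0011 GE?F → skip
[3] flags=0011 LT?T → r3=0x46
[4] flags=0000 → (cmp)
[5] flags=0000 VC?T → r5=0x51
[6] flags=0000 PL?T → r2=0x32

EXEC = [1,3,5,6]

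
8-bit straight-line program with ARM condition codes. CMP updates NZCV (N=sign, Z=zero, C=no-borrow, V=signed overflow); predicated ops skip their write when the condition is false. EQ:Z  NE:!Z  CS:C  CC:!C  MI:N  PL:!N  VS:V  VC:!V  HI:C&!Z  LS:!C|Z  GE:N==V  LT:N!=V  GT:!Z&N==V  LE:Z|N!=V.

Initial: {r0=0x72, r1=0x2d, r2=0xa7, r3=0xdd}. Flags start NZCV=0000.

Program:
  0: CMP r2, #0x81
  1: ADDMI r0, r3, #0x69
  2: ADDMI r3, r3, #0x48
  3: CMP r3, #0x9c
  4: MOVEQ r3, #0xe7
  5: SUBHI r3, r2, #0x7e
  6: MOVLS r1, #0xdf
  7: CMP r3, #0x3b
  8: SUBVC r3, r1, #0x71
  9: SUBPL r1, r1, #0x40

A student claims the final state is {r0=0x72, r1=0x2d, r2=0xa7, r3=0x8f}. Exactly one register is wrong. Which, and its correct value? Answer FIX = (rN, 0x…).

FIX = (r3, 0xbc)

0: ✓ CMP  NZCV=0010
1: · ADDMI
2: · ADDMI
3: ✓ CMP  NZCV=0010
4: · MOVEQ
5: ✓ SUBHI  r3←0x29
6: · MOVLS
7: ✓ CMP  NZCV=1000
8: ✓ SUBVC  r3←0xbc
9: · SUBPL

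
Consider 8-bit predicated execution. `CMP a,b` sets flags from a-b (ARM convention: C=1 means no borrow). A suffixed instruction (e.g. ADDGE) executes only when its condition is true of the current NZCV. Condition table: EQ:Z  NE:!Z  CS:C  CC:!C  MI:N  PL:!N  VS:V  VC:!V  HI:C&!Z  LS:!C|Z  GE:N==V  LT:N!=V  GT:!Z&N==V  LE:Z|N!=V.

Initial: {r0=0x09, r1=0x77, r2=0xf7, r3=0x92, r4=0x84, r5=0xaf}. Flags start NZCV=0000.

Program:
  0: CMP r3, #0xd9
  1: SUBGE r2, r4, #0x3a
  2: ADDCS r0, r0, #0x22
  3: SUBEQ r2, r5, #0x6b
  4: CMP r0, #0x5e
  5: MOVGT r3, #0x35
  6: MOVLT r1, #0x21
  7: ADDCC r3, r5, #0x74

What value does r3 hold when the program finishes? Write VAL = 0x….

VAL = 0x23

[0] flags=1000 → (cmp)
[1] flags=1000 GE?F → skip
[2] flags=1000 CS?F → skip
[3] flags=1000 EQ?F → skip
[4] flags=1000 → (cmp)
[5] flags=1000 GT?F → skip
[6] flags=1000 LT?T → r1=0x21
[7] flags=1000 CC?T → r3=0x23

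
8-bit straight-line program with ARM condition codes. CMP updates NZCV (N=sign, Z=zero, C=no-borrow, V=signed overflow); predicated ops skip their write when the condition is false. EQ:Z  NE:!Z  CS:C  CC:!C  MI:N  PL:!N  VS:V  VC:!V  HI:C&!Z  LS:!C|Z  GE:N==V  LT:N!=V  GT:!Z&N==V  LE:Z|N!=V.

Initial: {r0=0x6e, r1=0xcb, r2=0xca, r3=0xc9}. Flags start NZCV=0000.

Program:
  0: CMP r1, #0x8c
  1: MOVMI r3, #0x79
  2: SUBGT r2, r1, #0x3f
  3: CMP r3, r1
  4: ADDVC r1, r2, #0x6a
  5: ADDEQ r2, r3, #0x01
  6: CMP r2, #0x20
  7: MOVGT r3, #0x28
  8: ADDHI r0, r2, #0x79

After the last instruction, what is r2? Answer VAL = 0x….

VAL = 0x8c

[0] flags=0010 → (cmp)
[1] flags=0010 MI?F → skip
[2] flags=0010 GT?T → r2=0x8c
[3] flags=1000 → (cmp)
[4] flags=1000 VC?T → r1=0xf6
[5] flags=1000 EQ?F → skip
[6] flags=0011 → (cmp)
[7] flags=0011 GT?F → skip
[8] flags=0011 HI?T → r0=0x05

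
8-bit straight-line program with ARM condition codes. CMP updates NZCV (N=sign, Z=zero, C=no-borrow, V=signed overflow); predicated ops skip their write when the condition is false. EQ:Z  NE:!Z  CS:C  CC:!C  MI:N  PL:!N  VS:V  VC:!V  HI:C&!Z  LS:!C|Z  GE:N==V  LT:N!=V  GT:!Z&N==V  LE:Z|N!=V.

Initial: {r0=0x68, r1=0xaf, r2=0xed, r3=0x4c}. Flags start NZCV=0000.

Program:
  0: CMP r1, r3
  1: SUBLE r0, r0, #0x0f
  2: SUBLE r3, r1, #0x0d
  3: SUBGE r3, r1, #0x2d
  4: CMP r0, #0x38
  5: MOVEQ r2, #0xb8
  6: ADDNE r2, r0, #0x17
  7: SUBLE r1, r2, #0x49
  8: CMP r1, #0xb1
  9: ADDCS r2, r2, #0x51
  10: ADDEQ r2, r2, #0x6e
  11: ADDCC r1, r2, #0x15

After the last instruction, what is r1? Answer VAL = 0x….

0: ✓ CMP  NZCV=0011
1: ✓ SUBLE  r0←0x59
2: ✓ SUBLE  r3←0xa2
3: · SUBGE
4: ✓ CMP  NZCV=0010
5: · MOVEQ
6: ✓ ADDNE  r2←0x70
7: · SUBLE
8: ✓ CMP  NZCV=1000
9: · ADDCS
10: · ADDEQ
11: ✓ ADDCC  r1←0x85

VAL = 0x85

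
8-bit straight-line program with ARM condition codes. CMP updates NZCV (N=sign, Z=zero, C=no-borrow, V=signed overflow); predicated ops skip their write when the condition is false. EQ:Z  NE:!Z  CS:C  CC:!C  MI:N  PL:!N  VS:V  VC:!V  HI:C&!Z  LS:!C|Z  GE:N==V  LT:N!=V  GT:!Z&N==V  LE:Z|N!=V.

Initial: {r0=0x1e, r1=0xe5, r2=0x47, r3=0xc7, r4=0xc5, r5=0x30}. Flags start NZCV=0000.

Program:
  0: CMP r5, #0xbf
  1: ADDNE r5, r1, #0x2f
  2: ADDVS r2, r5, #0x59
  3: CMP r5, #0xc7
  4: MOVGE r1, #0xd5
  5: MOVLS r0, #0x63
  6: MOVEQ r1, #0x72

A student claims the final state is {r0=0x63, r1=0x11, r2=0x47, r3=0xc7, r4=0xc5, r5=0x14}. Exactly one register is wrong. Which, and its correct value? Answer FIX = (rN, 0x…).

0: ✓ CMP  NZCV=0000
1: ✓ ADDNE  r5←0x14
2: · ADDVS
3: ✓ CMP  NZCV=0000
4: ✓ MOVGE  r1←0xd5
5: ✓ MOVLS  r0←0x63
6: · MOVEQ

FIX = (r1, 0xd5)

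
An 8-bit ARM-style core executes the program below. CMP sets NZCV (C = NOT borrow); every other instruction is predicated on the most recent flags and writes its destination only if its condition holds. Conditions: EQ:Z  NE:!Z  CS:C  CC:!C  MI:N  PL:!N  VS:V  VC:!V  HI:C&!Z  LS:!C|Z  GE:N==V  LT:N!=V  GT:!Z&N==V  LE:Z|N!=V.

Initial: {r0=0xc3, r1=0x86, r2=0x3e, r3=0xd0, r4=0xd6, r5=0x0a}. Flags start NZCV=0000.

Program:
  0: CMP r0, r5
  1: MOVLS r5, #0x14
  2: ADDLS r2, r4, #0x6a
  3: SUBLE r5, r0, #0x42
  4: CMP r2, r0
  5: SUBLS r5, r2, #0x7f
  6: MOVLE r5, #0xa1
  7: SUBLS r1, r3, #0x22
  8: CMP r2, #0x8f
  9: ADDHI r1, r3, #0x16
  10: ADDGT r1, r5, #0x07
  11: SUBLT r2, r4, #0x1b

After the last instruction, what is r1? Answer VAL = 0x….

[0] flags=1010 → (cmp)
[1] flags=1010 LS?F → skip
[2] flags=1010 LS?F → skip
[3] flags=1010 LE?T → r5=0x81
[4] flags=0000 → (cmp)
[5] flags=0000 LS?T → r5=0xbf
[6] flags=0000 LE?F → skip
[7] flags=0000 LS?T → r1=0xae
[8] flags=1001 → (cmp)
[9] flags=1001 HI?F → skip
[10] flags=1001 GT?T → r1=0xc6
[11] flags=1001 LT?F → skip

VAL = 0xc6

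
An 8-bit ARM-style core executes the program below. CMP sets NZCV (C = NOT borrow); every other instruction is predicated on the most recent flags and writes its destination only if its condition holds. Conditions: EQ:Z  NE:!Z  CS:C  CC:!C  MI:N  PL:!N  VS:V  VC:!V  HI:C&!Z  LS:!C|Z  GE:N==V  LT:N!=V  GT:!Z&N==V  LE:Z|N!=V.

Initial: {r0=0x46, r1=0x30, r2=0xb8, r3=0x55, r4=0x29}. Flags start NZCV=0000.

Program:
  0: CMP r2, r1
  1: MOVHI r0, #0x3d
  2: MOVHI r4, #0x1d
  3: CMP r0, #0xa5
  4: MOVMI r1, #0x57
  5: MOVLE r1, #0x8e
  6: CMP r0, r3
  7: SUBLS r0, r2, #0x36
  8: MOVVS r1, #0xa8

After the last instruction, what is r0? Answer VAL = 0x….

0: ✓ CMP  NZCV=1010
1: ✓ MOVHI  r0←0x3d
2: ✓ MOVHI  r4←0x1d
3: ✓ CMP  NZCV=1001
4: ✓ MOVMI  r1←0x57
5: · MOVLE
6: ✓ CMP  NZCV=1000
7: ✓ SUBLS  r0←0x82
8: · MOVVS

VAL = 0x82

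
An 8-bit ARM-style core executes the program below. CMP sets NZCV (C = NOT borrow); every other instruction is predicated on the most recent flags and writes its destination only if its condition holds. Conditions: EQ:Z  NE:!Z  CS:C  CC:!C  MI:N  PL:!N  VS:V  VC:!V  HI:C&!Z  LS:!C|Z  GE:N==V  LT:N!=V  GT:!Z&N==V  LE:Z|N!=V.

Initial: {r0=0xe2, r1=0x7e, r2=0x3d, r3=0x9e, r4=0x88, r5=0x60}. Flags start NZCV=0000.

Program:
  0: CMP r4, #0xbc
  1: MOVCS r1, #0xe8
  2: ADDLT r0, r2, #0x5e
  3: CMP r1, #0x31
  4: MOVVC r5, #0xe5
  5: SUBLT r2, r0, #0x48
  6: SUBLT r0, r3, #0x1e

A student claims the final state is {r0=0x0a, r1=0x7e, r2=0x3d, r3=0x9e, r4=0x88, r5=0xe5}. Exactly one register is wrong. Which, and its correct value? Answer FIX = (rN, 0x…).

FIX = (r0, 0x9b)

0: ✓ CMP  NZCV=1000
1: · MOVCS
2: ✓ ADDLT  r0←0x9b
3: ✓ CMP  NZCV=0010
4: ✓ MOVVC  r5←0xe5
5: · SUBLT
6: · SUBLT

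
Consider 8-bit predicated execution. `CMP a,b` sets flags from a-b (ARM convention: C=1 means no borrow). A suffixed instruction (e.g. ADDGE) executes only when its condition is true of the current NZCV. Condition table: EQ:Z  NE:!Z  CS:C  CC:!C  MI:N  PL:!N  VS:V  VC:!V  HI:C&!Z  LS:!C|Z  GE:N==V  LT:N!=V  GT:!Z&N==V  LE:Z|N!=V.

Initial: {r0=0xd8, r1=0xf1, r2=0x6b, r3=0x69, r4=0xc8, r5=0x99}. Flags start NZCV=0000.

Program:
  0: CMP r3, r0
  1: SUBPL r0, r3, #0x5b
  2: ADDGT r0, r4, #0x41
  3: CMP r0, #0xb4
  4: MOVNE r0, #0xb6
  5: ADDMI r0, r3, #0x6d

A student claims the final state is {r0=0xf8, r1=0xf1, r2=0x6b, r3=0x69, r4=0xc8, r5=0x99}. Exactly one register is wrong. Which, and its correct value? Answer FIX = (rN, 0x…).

[0] flags=1001 → (cmp)
[1] flags=1001 PL?F → skip
[2] flags=1001 GT?T → r0=0x09
[3] flags=0000 → (cmp)
[4] flags=0000 NE?T → r0=0xb6
[5] flags=0000 MI?F → skip

FIX = (r0, 0xb6)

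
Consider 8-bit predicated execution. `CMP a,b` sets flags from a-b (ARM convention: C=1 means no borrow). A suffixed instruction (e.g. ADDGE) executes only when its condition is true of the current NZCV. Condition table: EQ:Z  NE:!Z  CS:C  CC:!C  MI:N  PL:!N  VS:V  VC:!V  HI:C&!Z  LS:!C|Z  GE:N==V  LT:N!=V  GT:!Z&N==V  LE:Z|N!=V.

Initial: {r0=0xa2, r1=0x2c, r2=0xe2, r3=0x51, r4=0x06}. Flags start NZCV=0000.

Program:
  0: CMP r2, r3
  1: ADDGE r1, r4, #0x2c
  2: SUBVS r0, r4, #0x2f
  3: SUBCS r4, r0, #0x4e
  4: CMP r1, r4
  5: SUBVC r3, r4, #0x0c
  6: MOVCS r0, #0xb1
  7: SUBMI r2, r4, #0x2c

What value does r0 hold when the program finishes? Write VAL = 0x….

0: ✓ CMP  NZCV=1010
1: · ADDGE
2: · SUBVS
3: ✓ SUBCS  r4←0x54
4: ✓ CMP  NZCV=1000
5: ✓ SUBVC  r3←0x48
6: · MOVCS
7: ✓ SUBMI  r2←0x28

VAL = 0xa2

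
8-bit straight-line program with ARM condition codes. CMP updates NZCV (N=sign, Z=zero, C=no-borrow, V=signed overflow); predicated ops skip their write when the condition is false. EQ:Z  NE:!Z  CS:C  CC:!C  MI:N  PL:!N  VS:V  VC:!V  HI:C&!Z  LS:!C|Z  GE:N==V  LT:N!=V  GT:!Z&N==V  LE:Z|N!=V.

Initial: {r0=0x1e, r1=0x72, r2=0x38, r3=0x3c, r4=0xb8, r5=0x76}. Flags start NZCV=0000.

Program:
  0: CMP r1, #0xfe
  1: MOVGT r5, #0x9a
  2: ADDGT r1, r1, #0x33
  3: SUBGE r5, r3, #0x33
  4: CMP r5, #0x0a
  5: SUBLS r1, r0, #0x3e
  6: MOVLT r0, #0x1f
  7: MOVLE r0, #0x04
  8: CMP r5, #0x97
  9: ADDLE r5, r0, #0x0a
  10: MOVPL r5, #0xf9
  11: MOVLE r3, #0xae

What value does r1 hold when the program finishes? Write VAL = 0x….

VAL = 0xe0

0: ✓ CMP  NZCV=0000
1: ✓ MOVGT  r5←0x9a
2: ✓ ADDGT  r1←0xa5
3: ✓ SUBGE  r5←0x09
4: ✓ CMP  NZCV=1000
5: ✓ SUBLS  r1←0xe0
6: ✓ MOVLT  r0←0x1f
7: ✓ MOVLE  r0←0x04
8: ✓ CMP  NZCV=0000
9: · ADDLE
10: ✓ MOVPL  r5←0xf9
11: · MOVLE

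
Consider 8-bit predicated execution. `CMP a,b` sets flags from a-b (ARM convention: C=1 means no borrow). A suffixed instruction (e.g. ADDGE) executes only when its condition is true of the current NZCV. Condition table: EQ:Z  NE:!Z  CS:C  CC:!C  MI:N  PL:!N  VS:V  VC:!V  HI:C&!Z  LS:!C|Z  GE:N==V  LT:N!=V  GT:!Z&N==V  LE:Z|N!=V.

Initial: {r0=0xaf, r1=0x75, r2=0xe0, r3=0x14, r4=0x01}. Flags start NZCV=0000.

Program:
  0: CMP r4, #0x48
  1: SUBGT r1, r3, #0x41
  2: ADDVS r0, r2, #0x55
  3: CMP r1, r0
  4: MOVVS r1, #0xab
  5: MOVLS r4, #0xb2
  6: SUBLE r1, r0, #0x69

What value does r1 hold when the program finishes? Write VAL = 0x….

0: ✓ CMP  NZCV=1000
1: · SUBGT
2: · ADDVS
3: ✓ CMP  NZCV=1001
4: ✓ MOVVS  r1←0xab
5: ✓ MOVLS  r4←0xb2
6: · SUBLE

VAL = 0xab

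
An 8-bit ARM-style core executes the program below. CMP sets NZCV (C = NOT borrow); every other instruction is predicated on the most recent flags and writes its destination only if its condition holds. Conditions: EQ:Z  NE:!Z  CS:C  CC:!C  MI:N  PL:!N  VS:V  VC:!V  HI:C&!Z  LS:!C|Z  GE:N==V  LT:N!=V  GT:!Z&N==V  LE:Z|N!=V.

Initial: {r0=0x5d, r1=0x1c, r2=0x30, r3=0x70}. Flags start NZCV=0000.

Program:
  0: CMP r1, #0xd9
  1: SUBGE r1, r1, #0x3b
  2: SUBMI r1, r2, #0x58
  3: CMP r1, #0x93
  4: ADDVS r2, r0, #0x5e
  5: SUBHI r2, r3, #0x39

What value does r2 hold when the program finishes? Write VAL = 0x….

VAL = 0x37

[0] flags=0000 → (cmp)
[1] flags=0000 GE?T → r1=0xe1
[2] flags=0000 MI?F → skip
[3] flags=0010 → (cmp)
[4] flags=0010 VS?F → skip
[5] flags=0010 HI?T → r2=0x37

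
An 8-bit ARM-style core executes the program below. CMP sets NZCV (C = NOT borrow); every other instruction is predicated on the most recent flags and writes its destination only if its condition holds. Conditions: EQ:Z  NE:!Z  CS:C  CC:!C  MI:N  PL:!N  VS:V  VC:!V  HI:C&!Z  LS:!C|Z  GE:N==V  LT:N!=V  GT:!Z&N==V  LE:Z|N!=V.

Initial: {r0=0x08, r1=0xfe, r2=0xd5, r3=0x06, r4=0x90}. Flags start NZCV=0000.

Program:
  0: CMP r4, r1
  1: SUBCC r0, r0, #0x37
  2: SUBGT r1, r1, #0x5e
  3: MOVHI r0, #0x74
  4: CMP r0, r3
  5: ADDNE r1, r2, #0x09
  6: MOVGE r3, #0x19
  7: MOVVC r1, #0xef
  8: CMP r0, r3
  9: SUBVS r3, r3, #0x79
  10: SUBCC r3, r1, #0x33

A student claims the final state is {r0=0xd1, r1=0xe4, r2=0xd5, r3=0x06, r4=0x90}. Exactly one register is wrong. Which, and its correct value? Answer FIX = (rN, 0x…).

[0] flags=1000 → (cmp)
[1] flags=1000 CC?T → r0=0xd1
[2] flags=1000 GT?F → skip
[3] flags=1000 HI?F → skip
[4] flags=1010 → (cmp)
[5] flags=1010 NE?T → r1=0xde
[6] flags=1010 GE?F → skip
[7] flags=1010 VC?T → r1=0xef
[8] flags=1010 → (cmp)
[9] flags=1010 VS?F → skip
[10] flags=1010 CC?F → skip

FIX = (r1, 0xef)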